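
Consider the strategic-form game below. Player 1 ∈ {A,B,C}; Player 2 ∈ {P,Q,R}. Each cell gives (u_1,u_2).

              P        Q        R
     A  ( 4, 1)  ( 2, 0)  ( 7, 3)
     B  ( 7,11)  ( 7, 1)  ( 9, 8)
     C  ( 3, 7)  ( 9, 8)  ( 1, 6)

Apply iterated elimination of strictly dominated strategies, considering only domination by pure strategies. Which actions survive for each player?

P1 drop A (B beats it: P:7>4 Q:7>2 R:9>7)
P2 drop R (P beats it: B:11>8 C:7>6)
P1→{B,C} P2→{P,Q}

Survivors P1:{B,C} P2:{P,Q}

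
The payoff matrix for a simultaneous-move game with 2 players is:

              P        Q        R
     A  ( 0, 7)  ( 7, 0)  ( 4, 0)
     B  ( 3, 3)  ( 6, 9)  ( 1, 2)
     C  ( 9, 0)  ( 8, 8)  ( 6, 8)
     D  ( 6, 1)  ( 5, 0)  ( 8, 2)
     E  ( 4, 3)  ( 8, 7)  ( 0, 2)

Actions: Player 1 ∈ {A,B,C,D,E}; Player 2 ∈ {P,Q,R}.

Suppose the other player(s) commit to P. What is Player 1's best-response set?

u_1(A vs P) = 0
u_1(B vs P) = 3
u_1(C vs P) = 9
u_1(D vs P) = 6
u_1(E vs P) = 4
max payoff 9 at {C}

P1 best: {C}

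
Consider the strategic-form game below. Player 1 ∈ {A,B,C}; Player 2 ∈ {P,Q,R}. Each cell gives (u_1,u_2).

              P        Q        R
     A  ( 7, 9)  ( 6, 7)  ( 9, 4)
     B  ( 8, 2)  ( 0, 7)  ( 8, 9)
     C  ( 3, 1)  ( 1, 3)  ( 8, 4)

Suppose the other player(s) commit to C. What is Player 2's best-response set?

u_2(P vs C) = 1
u_2(Q vs C) = 3
u_2(R vs C) = 4
max payoff 4 at {R}

argmax u_2 = {R}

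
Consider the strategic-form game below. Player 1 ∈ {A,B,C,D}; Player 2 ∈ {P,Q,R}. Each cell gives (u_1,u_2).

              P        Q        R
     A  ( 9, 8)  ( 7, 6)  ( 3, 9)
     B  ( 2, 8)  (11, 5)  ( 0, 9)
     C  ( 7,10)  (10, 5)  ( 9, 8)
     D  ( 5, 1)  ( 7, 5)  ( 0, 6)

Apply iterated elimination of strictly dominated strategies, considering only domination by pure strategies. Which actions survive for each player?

P1 drop D (C beats it: P:7>5 Q:10>7 R:9>0)
P2 drop Q (P beats it: A:8>6 B:8>5 C:10>5)
P1 drop B (A beats it: P:9>2 R:3>0)
P1→{A,C} P2→{P,R}

IESDS → P1:{A,C} P2:{P,R}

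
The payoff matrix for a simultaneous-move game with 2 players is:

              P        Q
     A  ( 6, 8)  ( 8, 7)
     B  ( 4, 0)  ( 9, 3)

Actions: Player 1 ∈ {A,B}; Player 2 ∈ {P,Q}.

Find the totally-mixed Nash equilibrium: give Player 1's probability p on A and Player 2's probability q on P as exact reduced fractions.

P1 indiff ⇒ q·6+(1-q)·8 = q·4+(1-q)·9 ⇒ q(2) = (1-q)(1) ⇒ q = 1/3
P2 indiff ⇒ p·8+(1-p)·0 = p·7+(1-p)·3 ⇒ p(1) = (1-p)(3) ⇒ p = 3/4

(p,q) = (3/4, 1/3)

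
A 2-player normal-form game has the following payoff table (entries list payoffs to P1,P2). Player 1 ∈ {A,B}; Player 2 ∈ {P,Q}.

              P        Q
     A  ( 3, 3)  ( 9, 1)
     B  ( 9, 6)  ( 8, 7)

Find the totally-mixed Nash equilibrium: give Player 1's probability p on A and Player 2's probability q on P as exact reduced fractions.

P1 indiff ⇒ q·3+(1-q)·9 = q·9+(1-q)·8 ⇒ q(-6) = (1-q)(-1) ⇒ q = 1/7
P2 indiff ⇒ p·3+(1-p)·6 = p·1+(1-p)·7 ⇒ p(2) = (1-p)(1) ⇒ p = 1/3

p=1/3, q=1/7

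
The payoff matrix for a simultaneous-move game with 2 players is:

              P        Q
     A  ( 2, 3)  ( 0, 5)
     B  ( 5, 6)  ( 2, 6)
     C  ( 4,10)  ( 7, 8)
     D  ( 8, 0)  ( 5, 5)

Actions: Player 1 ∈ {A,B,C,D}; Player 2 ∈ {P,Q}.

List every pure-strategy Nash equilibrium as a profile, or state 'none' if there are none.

PSNE: ∅

(A,P): not NE [P1→D gives 8>2; P2→Q gives 5>3]
(A,Q): not NE [P1→C gives 7>0]
(B,P): not NE [P1→D gives 8>5]
(B,Q): not NE [P1→C gives 7>2]
(C,P): not NE [P1→D gives 8>4]
(C,Q): not NE [P2→P gives 10>8]
(D,P): not NE [P2→Q gives 5>0]
(D,Q): not NE [P1→C gives 7>5]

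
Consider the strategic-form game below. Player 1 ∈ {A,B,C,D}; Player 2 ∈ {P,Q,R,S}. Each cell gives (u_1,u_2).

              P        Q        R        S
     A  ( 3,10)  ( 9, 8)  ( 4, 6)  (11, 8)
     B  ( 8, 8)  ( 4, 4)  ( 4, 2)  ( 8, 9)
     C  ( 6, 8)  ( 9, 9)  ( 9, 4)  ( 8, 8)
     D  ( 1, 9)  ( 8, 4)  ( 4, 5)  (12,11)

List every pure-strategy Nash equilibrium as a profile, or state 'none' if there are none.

PSNE = {(C,Q), (D,S)}

(A,P): not NE [P1→B gives 8>3]
(A,Q): not NE [P2→P gives 10>8]
(A,R): not NE [P1→C gives 9>4; P2→P gives 10>6]
(A,S): not NE [P1→D gives 12>11; P2→P gives 10>8]
(B,P): not NE [P2→S gives 9>8]
(B,Q): not NE [P1→C gives 9>4; P2→S gives 9>4]
(B,R): not NE [P1→C gives 9>4; P2→S gives 9>2]
(B,S): not NE [P1→D gives 12>8]
(C,P): not NE [P1→B gives 8>6; P2→Q gives 9>8]
(C,Q): NE
(C,R): not NE [P2→Q gives 9>4]
(C,S): not NE [P1→D gives 12>8; P2→Q gives 9>8]
(D,P): not NE [P1→B gives 8>1; P2→S gives 11>9]
(D,Q): not NE [P1→C gives 9>8; P2→S gives 11>4]
(D,R): not NE [P1→C gives 9>4; P2→S gives 11>5]
(D,S): NE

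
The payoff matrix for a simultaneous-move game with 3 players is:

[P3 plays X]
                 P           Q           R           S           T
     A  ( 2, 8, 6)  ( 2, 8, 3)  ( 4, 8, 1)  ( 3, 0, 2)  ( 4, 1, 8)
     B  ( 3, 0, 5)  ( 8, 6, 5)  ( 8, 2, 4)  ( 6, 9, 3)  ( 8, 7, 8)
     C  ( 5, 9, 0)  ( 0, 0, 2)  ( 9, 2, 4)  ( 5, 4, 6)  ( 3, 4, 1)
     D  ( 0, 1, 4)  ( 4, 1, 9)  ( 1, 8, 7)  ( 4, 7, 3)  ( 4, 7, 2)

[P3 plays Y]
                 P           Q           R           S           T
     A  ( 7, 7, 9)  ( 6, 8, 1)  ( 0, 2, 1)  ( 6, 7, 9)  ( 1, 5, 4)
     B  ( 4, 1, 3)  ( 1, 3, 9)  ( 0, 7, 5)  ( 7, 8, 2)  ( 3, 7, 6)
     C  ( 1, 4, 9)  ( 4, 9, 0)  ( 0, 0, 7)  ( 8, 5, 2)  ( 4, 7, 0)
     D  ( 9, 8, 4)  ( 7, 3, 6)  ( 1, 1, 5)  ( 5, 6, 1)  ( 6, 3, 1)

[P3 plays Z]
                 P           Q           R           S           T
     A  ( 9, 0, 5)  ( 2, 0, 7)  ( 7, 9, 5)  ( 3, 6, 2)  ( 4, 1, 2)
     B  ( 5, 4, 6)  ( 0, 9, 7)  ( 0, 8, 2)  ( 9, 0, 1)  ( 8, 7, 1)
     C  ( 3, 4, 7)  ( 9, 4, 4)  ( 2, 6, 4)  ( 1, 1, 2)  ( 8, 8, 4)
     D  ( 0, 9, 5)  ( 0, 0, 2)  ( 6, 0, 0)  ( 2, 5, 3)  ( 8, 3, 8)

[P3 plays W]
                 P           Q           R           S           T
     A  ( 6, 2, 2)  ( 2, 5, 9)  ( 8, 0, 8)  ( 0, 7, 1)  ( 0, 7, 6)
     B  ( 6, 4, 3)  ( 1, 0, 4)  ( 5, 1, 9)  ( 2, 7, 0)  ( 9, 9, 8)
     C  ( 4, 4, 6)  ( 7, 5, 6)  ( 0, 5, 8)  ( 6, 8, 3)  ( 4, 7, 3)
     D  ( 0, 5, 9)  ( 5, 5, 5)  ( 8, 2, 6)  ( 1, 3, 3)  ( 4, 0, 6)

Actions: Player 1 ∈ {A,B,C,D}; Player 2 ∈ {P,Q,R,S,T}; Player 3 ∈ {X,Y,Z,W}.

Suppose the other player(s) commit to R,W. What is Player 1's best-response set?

u_1(A vs R,W) = 8
u_1(B vs R,W) = 5
u_1(C vs R,W) = 0
u_1(D vs R,W) = 8
max payoff 8 at {A,D}

argmax u_1 = {A,D}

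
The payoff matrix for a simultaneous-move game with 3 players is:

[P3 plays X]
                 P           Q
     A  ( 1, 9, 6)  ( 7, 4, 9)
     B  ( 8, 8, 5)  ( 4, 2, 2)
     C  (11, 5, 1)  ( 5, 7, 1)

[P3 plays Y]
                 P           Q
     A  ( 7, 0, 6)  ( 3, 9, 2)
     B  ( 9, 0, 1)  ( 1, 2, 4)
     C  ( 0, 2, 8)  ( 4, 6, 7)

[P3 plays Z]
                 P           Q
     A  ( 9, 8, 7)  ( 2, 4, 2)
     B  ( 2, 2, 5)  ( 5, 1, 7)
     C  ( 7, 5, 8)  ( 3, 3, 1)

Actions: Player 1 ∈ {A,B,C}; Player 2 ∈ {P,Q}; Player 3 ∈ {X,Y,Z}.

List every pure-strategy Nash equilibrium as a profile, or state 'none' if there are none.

(A,P,X): not NE [P1→C gives 11>1; P3→Z gives 7>6]
(A,P,Y): not NE [P1→B gives 9>7; P2→Q gives 9>0; P3→Z gives 7>6]
(A,P,Z): NE
(A,Q,X): not NE [P2→P gives 9>4]
(A,Q,Y): not NE [P1→C gives 4>3; P3→X gives 9>2]
(A,Q,Z): not NE [P1→B gives 5>2; P2→P gives 8>4; P3→X gives 9>2]
(B,P,X): not NE [P1→C gives 11>8]
(B,P,Y): not NE [P2→Q gives 2>0; P3→Z gives 5>1]
(B,P,Z): not NE [P1→A gives 9>2]
(B,Q,X): not NE [P1→A gives 7>4; P2→P gives 8>2; P3→Z gives 7>2]
(B,Q,Y): not NE [P1→C gives 4>1; P3→Z gives 7>4]
(B,Q,Z): not NE [P2→P gives 2>1]
(C,P,X): not NE [P2→Q gives 7>5; P3→Z gives 8>1]
(C,P,Y): not NE [P1→B gives 9>0; P2→Q gives 6>2]
(C,P,Z): not NE [P1→A gives 9>7]
(C,Q,X): not NE [P1→A gives 7>5; P3→Y gives 7>1]
(C,Q,Y): NE
(C,Q,Z): not NE [P1→B gives 5>3; P2→P gives 5>3; P3→Y gives 7>1]

Nash profiles: (A,P,Z), (C,Q,Y)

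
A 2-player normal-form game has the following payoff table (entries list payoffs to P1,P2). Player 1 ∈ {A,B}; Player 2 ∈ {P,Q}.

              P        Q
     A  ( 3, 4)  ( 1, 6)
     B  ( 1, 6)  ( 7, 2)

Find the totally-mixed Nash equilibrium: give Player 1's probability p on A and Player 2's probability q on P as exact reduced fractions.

P1 mixes 2/3 on A; P2 mixes 3/4 on P

P1 indiff ⇒ q·3+(1-q)·1 = q·1+(1-q)·7 ⇒ q(2) = (1-q)(6) ⇒ q = 3/4
P2 indiff ⇒ p·4+(1-p)·6 = p·6+(1-p)·2 ⇒ p(-2) = (1-p)(-4) ⇒ p = 2/3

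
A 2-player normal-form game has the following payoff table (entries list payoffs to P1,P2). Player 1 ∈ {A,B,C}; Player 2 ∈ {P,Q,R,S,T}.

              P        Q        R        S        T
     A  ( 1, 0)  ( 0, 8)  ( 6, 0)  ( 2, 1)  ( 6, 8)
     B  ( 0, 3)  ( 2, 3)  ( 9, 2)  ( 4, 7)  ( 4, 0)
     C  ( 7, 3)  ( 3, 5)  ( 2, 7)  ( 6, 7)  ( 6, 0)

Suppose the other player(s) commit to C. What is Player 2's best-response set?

argmax u_2 = {R,S}

u_2(P vs C) = 3
u_2(Q vs C) = 5
u_2(R vs C) = 7
u_2(S vs C) = 7
u_2(T vs C) = 0
max payoff 7 at {R,S}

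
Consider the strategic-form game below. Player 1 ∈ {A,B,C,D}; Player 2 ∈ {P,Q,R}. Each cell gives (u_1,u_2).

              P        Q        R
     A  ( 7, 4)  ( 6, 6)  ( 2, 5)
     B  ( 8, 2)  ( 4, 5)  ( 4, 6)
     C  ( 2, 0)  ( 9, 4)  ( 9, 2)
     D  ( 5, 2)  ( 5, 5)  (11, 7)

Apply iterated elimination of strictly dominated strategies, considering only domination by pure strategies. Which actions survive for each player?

P2 drop P (Q beats it: A:6>4 B:5>2 C:4>0 D:5>2)
P1 drop A (C beats it: Q:9>6 R:9>2)
P1 drop B (C beats it: Q:9>4 R:9>4)
P1→{C,D} P2→{Q,R}

IESDS → P1:{C,D} P2:{Q,R}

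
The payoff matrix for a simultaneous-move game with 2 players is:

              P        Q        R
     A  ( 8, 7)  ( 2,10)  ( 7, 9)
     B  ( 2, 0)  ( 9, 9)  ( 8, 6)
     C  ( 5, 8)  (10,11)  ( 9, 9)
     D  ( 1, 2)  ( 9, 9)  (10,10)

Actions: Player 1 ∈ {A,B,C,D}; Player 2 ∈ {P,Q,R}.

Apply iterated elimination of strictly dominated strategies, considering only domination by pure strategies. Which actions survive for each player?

Remaining: P1:{C,D} P2:{Q,R}

P1 drop B (C beats it: P:5>2 Q:10>9 R:9>8)
P2 drop P (Q beats it: A:10>7 C:11>8 D:9>2)
P1 drop A (C beats it: Q:10>2 R:9>7)
P1→{C,D} P2→{Q,R}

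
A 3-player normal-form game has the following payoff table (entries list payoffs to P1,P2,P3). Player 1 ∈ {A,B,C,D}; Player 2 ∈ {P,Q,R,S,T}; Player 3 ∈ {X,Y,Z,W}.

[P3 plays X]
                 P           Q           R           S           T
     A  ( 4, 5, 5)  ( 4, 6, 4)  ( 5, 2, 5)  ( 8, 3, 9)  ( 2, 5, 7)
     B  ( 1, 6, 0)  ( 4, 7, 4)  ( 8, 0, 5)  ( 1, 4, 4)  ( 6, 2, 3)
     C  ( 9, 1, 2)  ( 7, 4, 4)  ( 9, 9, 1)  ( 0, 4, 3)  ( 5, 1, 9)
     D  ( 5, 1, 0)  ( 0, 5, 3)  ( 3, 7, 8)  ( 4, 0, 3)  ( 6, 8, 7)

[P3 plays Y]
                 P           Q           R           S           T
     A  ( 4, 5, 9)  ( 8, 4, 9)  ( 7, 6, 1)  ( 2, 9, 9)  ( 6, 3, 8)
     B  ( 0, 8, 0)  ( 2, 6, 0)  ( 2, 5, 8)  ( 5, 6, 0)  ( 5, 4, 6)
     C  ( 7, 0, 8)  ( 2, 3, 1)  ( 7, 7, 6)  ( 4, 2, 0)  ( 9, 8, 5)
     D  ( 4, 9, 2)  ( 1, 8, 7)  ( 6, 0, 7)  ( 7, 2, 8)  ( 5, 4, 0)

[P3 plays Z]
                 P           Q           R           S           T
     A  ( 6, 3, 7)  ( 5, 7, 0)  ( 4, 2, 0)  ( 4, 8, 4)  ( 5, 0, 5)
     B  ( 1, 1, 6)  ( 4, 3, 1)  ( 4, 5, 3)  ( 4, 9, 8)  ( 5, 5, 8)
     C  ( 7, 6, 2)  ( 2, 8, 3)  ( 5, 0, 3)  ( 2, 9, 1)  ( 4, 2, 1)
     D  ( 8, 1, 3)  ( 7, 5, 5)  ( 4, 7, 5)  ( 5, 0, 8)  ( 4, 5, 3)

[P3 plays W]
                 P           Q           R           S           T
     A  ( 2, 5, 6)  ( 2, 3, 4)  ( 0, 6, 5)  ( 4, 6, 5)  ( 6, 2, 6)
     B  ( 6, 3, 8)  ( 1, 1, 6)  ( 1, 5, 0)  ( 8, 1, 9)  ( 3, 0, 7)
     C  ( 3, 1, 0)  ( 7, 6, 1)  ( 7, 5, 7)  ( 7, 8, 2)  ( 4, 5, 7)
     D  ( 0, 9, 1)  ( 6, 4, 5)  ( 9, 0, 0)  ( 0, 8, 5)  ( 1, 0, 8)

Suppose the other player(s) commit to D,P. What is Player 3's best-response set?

u_3(X vs D,P) = 0
u_3(Y vs D,P) = 2
u_3(Z vs D,P) = 3
u_3(W vs D,P) = 1
max payoff 3 at {Z}

argmax u_3 = {Z}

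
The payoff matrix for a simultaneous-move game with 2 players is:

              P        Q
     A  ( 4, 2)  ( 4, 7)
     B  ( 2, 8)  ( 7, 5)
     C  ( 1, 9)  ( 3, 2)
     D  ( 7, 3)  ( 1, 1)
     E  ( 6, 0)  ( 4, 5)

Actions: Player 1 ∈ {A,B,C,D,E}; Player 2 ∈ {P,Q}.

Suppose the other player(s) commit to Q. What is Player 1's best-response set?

BR_1 = {B}

u_1(A vs Q) = 4
u_1(B vs Q) = 7
u_1(C vs Q) = 3
u_1(D vs Q) = 1
u_1(E vs Q) = 4
max payoff 7 at {B}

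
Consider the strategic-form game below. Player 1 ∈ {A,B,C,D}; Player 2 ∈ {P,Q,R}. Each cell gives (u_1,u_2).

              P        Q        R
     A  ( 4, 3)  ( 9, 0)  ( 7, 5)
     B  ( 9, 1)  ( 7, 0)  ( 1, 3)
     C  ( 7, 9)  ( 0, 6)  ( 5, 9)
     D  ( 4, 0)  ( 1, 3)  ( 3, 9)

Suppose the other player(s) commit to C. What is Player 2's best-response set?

u_2(P vs C) = 9
u_2(Q vs C) = 6
u_2(R vs C) = 9
max payoff 9 at {P,R}

P2 best: {P,R}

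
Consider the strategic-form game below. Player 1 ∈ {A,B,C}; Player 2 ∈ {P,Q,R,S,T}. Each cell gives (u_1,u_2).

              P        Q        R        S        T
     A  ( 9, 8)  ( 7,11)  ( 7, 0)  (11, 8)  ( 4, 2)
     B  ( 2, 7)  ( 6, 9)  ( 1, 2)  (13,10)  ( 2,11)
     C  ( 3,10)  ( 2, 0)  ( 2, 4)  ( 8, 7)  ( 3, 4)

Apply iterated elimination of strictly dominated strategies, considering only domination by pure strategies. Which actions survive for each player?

IESDS → P1:{A,B} P2:{Q,S,T}

P1 drop C (A beats it: P:9>3 Q:7>2 R:7>2 S:11>8 T:4>3)
P2 drop P (Q beats it: A:11>8 B:9>7)
P2 drop R (Q beats it: A:11>0 B:9>2)
P1→{A,B} P2→{Q,S,T}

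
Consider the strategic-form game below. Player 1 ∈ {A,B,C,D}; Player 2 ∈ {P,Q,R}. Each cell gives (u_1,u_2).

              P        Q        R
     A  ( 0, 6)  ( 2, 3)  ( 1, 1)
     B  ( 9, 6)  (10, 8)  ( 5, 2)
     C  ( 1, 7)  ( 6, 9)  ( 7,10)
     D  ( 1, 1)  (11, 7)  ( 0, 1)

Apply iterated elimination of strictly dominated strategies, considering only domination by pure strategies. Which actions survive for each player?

P1 drop A (B beats it: P:9>0 Q:10>2 R:5>1)
P2 drop P (Q beats it: B:8>6 C:9>7 D:7>1)
P1→{B,C,D} P2→{Q,R}

Remaining: P1:{B,C,D} P2:{Q,R}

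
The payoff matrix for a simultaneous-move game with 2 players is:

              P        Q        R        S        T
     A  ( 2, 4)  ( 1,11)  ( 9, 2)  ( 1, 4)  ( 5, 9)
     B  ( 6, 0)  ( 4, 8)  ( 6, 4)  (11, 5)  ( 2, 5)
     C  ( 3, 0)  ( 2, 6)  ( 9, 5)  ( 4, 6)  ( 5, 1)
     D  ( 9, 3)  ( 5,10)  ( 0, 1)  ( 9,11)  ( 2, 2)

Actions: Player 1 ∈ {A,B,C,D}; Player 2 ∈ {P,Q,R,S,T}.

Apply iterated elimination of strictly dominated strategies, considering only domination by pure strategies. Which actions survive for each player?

Remaining: P1:{B,D} P2:{Q,S}

P2 drop P (Q beats it: A:11>4 B:8>0 C:6>0 D:10>3)
P2 drop R (Q beats it: A:11>2 B:8>4 C:6>5 D:10>1)
P2 drop T (Q beats it: A:11>9 B:8>5 C:6>1 D:10>2)
P1 drop A (B beats it: Q:4>1 S:11>1)
P1 drop C (B beats it: Q:4>2 S:11>4)
P1→{B,D} P2→{Q,S}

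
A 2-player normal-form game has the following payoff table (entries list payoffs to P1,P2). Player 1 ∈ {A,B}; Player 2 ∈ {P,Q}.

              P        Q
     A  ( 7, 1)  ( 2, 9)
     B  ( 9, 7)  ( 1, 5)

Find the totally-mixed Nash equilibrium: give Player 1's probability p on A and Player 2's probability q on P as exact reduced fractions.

p=1/5, q=1/3

P1 indiff ⇒ q·7+(1-q)·2 = q·9+(1-q)·1 ⇒ q(-2) = (1-q)(-1) ⇒ q = 1/3
P2 indiff ⇒ p·1+(1-p)·7 = p·9+(1-p)·5 ⇒ p(-8) = (1-p)(-2) ⇒ p = 1/5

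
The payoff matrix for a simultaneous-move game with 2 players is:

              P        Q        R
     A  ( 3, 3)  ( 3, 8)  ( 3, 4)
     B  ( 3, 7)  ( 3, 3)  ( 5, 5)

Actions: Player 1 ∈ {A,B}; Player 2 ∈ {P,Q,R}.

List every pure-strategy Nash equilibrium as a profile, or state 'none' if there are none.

(A,P): not NE [P2→Q gives 8>3]
(A,Q): NE
(A,R): not NE [P1→B gives 5>3; P2→Q gives 8>4]
(B,P): NE
(B,Q): not NE [P2→P gives 7>3]
(B,R): not NE [P2→P gives 7>5]

PSNE = {(A,Q), (B,P)}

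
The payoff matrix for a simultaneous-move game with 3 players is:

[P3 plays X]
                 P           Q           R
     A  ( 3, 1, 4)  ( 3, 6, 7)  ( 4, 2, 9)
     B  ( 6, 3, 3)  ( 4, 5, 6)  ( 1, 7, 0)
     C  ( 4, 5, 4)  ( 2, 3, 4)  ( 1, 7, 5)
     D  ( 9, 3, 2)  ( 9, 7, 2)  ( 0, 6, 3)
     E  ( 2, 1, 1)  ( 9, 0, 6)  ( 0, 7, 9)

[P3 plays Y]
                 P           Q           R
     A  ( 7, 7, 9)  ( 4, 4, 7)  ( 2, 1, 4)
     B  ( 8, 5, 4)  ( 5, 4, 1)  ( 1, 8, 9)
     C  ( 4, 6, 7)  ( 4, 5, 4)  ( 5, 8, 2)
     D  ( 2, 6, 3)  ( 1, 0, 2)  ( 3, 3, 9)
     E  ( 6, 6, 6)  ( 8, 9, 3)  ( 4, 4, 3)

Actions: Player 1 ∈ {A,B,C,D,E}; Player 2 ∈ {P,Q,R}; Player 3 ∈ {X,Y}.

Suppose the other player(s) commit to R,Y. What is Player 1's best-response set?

BR_1 = {C}

u_1(A vs R,Y) = 2
u_1(B vs R,Y) = 1
u_1(C vs R,Y) = 5
u_1(D vs R,Y) = 3
u_1(E vs R,Y) = 4
max payoff 5 at {C}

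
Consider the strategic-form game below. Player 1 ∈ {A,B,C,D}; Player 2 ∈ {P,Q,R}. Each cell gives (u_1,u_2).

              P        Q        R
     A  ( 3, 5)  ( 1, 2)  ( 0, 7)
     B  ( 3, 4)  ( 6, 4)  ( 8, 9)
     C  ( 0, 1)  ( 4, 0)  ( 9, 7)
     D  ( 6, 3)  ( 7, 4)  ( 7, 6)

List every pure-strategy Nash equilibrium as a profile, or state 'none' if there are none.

(A,P): not NE [P1→D gives 6>3; P2→R gives 7>5]
(A,Q): not NE [P1→D gives 7>1; P2→R gives 7>2]
(A,R): not NE [P1→C gives 9>0]
(B,P): not NE [P1→D gives 6>3; P2→R gives 9>4]
(B,Q): not NE [P1→D gives 7>6; P2→R gives 9>4]
(B,R): not NE [P1→C gives 9>8]
(C,P): not NE [P1→D gives 6>0; P2→R gives 7>1]
(C,Q): not NE [P1→D gives 7>4; P2→R gives 7>0]
(C,R): NE
(D,P): not NE [P2→R gives 6>3]
(D,Q): not NE [P2→R gives 6>4]
(D,R): not NE [P1→C gives 9>7]

PSNE = {(C,R)}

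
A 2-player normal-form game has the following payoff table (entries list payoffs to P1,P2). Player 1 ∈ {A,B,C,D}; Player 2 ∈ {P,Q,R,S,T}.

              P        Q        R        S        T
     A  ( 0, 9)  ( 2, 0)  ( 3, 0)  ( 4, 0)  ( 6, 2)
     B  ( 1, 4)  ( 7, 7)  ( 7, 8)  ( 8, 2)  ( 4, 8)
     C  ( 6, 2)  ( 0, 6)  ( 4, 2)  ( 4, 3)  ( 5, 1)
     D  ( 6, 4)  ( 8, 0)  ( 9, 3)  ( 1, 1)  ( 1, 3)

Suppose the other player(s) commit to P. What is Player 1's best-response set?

u_1(A vs P) = 0
u_1(B vs P) = 1
u_1(C vs P) = 6
u_1(D vs P) = 6
max payoff 6 at {C,D}

argmax u_1 = {C,D}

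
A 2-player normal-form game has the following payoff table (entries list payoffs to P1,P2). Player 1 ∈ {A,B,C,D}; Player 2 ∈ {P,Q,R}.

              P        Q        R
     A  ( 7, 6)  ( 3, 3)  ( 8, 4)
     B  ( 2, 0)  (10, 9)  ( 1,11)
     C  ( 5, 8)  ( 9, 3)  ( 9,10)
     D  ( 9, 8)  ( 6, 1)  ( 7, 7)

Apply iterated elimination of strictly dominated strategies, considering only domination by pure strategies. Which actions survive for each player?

Remaining: P1:{A,C,D} P2:{P,R}

P2 drop Q (R beats it: A:4>3 B:11>9 C:10>3 D:7>1)
P1 drop B (A beats it: P:7>2 R:8>1)
P1→{A,C,D} P2→{P,R}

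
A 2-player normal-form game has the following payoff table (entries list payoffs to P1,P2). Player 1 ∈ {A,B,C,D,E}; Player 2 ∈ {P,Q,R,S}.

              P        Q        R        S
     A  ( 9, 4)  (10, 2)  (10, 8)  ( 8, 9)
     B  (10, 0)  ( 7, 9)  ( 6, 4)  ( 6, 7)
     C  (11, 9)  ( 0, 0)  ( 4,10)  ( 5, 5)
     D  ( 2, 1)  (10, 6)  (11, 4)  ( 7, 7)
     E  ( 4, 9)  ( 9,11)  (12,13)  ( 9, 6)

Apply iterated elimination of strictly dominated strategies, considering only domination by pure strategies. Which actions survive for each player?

P2 drop P (R beats it: A:8>4 B:4>0 C:10>9 D:4>1 E:13>9)
P1 drop B (A beats it: Q:10>7 R:10>6 S:8>6)
P1 drop C (A beats it: Q:10>0 R:10>4 S:8>5)
P1→{A,D,E} P2→{Q,R,S}

Remaining: P1:{A,D,E} P2:{Q,R,S}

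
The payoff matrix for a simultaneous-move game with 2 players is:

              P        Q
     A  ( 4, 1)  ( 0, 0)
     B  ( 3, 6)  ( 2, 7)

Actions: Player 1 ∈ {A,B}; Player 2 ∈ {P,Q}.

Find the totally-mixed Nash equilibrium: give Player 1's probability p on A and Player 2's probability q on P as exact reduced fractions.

P1 indiff ⇒ q·4+(1-q)·0 = q·3+(1-q)·2 ⇒ q(1) = (1-q)(2) ⇒ q = 2/3
P2 indiff ⇒ p·1+(1-p)·6 = p·0+(1-p)·7 ⇒ p(1) = (1-p)(1) ⇒ p = 1/2

P1 mixes 1/2 on A; P2 mixes 2/3 on P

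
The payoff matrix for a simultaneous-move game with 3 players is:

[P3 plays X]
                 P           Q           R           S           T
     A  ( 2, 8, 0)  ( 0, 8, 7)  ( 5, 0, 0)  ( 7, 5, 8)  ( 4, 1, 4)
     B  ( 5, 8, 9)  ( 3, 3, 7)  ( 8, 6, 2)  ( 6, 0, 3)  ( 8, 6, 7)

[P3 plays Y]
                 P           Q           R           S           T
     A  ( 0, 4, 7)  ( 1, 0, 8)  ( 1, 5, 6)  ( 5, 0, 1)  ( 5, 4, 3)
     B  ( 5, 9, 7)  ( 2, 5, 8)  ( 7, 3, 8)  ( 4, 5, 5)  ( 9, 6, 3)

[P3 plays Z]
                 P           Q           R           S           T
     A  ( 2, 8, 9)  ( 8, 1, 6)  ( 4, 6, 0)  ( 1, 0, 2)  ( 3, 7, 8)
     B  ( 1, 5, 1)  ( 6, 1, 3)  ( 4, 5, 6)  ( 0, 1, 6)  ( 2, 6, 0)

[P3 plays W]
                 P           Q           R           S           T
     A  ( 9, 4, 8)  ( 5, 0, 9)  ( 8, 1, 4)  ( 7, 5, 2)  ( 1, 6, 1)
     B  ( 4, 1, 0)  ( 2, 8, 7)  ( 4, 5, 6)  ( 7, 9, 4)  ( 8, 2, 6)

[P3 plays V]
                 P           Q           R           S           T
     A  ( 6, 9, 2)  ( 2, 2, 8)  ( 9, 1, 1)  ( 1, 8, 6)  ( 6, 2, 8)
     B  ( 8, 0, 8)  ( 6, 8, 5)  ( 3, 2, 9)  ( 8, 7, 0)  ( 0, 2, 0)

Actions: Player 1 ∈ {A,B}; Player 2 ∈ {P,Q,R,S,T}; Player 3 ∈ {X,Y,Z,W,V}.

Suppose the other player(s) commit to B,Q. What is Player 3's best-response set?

P3 best: {Y}

u_3(X vs B,Q) = 7
u_3(Y vs B,Q) = 8
u_3(Z vs B,Q) = 3
u_3(W vs B,Q) = 7
u_3(V vs B,Q) = 5
max payoff 8 at {Y}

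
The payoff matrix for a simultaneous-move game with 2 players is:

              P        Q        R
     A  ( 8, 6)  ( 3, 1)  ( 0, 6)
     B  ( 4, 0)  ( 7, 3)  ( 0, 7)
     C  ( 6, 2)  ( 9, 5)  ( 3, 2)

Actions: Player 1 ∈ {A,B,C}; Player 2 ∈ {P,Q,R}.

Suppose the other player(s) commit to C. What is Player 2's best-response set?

BR_2 = {Q}

u_2(P vs C) = 2
u_2(Q vs C) = 5
u_2(R vs C) = 2
max payoff 5 at {Q}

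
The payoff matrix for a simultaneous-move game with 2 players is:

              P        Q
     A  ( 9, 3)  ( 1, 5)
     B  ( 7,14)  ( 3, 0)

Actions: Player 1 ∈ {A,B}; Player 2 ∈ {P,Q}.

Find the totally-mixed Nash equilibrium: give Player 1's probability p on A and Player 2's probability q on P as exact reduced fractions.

p=7/8, q=1/2

P1 indiff ⇒ q·9+(1-q)·1 = q·7+(1-q)·3 ⇒ q(2) = (1-q)(2) ⇒ q = 1/2
P2 indiff ⇒ p·3+(1-p)·14 = p·5+(1-p)·0 ⇒ p(-2) = (1-p)(-14) ⇒ p = 7/8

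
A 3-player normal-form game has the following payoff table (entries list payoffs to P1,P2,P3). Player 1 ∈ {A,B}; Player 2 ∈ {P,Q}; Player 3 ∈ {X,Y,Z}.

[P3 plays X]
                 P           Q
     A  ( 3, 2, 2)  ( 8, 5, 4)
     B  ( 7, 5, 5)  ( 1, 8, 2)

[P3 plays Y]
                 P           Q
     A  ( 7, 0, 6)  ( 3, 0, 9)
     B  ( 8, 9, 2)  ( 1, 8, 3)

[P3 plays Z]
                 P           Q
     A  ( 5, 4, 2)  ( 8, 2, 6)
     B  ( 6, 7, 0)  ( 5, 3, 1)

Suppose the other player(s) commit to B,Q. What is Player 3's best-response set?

BR_3 = {Y}

u_3(X vs B,Q) = 2
u_3(Y vs B,Q) = 3
u_3(Z vs B,Q) = 1
max payoff 3 at {Y}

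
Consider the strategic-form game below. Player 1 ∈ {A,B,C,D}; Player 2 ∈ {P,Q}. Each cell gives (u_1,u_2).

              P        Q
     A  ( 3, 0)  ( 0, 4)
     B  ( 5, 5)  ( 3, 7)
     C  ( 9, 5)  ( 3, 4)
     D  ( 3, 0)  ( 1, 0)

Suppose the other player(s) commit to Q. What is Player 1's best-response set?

u_1(A vs Q) = 0
u_1(B vs Q) = 3
u_1(C vs Q) = 3
u_1(D vs Q) = 1
max payoff 3 at {B,C}

BR_1 = {B,C}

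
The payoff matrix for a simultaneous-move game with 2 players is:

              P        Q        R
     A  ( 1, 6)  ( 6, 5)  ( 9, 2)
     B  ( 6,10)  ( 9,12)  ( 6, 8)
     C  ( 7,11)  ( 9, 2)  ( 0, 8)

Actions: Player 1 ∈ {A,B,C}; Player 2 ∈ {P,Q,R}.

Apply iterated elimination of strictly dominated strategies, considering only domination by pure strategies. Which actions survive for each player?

IESDS → P1:{B,C} P2:{P,Q}

P2 drop R (P beats it: A:6>2 B:10>8 C:11>8)
P1 drop A (B beats it: P:6>1 Q:9>6)
P1→{B,C} P2→{P,Q}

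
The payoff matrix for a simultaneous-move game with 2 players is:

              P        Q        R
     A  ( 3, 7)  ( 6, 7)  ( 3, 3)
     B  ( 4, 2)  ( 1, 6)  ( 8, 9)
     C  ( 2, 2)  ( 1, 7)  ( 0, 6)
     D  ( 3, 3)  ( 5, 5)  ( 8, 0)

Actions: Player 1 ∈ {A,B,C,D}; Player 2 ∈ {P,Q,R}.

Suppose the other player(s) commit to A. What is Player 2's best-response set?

u_2(P vs A) = 7
u_2(Q vs A) = 7
u_2(R vs A) = 3
max payoff 7 at {P,Q}

P2 best: {P,Q}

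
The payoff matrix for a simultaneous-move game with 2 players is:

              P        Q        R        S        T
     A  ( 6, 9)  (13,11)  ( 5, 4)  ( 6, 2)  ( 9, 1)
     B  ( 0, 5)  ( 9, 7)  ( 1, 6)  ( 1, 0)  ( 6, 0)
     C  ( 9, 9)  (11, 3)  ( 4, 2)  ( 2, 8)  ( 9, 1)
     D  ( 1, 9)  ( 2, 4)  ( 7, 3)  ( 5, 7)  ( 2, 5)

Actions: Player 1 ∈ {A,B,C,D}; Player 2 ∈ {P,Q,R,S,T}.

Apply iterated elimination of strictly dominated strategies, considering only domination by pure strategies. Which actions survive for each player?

P1 drop B (A beats it: P:6>0 Q:13>9 R:5>1 S:6>1 T:9>6)
P2 drop R (P beats it: A:9>4 C:9>2 D:9>3)
P1 drop D (A beats it: P:6>1 Q:13>2 S:6>5 T:9>2)
P2 drop S (P beats it: A:9>2 C:9>8)
P2 drop T (P beats it: A:9>1 C:9>1)
P1→{A,C} P2→{P,Q}

Remaining: P1:{A,C} P2:{P,Q}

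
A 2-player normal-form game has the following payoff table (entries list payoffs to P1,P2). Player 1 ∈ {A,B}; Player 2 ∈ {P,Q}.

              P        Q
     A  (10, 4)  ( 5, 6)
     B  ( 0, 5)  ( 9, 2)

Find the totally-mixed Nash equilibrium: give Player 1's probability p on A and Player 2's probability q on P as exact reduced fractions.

(p,q) = (3/5, 2/7)

P1 indiff ⇒ q·10+(1-q)·5 = q·0+(1-q)·9 ⇒ q(10) = (1-q)(4) ⇒ q = 2/7
P2 indiff ⇒ p·4+(1-p)·5 = p·6+(1-p)·2 ⇒ p(-2) = (1-p)(-3) ⇒ p = 3/5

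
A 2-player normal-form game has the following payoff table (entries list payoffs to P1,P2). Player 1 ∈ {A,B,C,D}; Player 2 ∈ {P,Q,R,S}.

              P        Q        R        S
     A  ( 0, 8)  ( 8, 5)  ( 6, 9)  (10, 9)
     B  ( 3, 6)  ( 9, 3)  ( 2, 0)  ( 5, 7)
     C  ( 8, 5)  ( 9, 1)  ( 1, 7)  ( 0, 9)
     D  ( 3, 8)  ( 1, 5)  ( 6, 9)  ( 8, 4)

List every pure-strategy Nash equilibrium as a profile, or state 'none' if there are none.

(A,P): not NE [P1→C gives 8>0; P2→S gives 9>8]
(A,Q): not NE [P1→C gives 9>8; P2→S gives 9>5]
(A,R): NE
(A,S): NE
(B,P): not NE [P1→C gives 8>3; P2→S gives 7>6]
(B,Q): not NE [P2→S gives 7>3]
(B,R): not NE [P1→D gives 6>2; P2→S gives 7>0]
(B,S): not NE [P1→A gives 10>5]
(C,P): not NE [P2→S gives 9>5]
(C,Q): not NE [P2→S gives 9>1]
(C,R): not NE [P1→D gives 6>1; P2→S gives 9>7]
(C,S): not NE [P1→A gives 10>0]
(D,P): not NE [P1→C gives 8>3; P2→R gives 9>8]
(D,Q): not NE [P1→C gives 9>1; P2→R gives 9>5]
(D,R): NE
(D,S): not NE [P1→A gives 10>8; P2→R gives 9>4]

Nash profiles: (A,R), (A,S), (D,R)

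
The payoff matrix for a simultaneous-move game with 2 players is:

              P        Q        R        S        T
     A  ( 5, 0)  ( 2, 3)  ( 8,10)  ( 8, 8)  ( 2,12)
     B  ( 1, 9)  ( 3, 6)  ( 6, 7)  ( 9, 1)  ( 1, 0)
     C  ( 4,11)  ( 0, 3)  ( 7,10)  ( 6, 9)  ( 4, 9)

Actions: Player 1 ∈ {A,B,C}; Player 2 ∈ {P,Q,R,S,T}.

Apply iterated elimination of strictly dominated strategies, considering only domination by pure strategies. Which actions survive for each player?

Survivors P1:{A,C} P2:{P,R,T}

P2 drop Q (R beats it: A:10>3 B:7>6 C:10>3)
P2 drop S (R beats it: A:10>8 B:7>1 C:10>9)
P1 drop B (A beats it: P:5>1 R:8>6 T:2>1)
P1→{A,C} P2→{P,R,T}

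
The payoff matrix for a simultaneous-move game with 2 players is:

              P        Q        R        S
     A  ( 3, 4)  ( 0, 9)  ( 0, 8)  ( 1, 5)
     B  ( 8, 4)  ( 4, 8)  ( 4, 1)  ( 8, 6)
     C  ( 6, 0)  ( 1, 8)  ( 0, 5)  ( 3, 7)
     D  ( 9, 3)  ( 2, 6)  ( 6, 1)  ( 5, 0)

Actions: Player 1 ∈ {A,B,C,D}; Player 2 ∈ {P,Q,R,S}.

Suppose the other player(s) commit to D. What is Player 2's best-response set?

u_2(P vs D) = 3
u_2(Q vs D) = 6
u_2(R vs D) = 1
u_2(S vs D) = 0
max payoff 6 at {Q}

P2 best: {Q}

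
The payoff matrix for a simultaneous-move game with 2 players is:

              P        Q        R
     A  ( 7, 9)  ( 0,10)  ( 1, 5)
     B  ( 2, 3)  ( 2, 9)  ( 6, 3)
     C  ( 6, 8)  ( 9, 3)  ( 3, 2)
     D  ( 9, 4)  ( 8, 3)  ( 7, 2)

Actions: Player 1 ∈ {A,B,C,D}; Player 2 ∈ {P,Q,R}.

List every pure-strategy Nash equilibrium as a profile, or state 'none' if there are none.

(A,P): not NE [P1→D gives 9>7; P2→Q gives 10>9]
(A,Q): not NE [P1→C gives 9>0]
(A,R): not NE [P1→D gives 7>1; P2→Q gives 10>5]
(B,P): not NE [P1→D gives 9>2; P2→Q gives 9>3]
(B,Q): not NE [P1→C gives 9>2]
(B,R): not NE [P1→D gives 7>6; P2→Q gives 9>3]
(C,P): not NE [P1→D gives 9>6]
(C,Q): not NE [P2→P gives 8>3]
(C,R): not NE [P1→D gives 7>3; P2→P gives 8>2]
(D,P): NE
(D,Q): not NE [P1→C gives 9>8; P2→P gives 4>3]
(D,R): not NE [P2→P gives 4>2]

NE set: (D,P)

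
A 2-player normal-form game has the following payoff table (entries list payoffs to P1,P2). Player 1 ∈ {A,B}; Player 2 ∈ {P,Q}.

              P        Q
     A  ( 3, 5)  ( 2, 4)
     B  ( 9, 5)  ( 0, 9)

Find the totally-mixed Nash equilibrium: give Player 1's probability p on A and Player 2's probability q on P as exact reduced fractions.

P1 mixes 4/5 on A; P2 mixes 1/4 on P

P1 indiff ⇒ q·3+(1-q)·2 = q·9+(1-q)·0 ⇒ q(-6) = (1-q)(-2) ⇒ q = 1/4
P2 indiff ⇒ p·5+(1-p)·5 = p·4+(1-p)·9 ⇒ p(1) = (1-p)(4) ⇒ p = 4/5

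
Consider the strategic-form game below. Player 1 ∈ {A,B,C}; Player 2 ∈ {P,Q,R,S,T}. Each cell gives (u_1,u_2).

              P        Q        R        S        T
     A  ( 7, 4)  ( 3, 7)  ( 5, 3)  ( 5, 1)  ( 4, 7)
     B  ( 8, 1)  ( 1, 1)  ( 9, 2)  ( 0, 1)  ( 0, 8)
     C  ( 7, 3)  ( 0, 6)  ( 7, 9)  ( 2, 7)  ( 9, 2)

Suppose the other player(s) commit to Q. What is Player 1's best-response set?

argmax u_1 = {A}

u_1(A vs Q) = 3
u_1(B vs Q) = 1
u_1(C vs Q) = 0
max payoff 3 at {A}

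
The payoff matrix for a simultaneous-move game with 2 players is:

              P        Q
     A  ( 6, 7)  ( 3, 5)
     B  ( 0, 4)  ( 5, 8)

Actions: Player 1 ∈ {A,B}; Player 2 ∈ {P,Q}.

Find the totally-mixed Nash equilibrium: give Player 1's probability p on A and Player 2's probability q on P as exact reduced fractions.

P1 indiff ⇒ q·6+(1-q)·3 = q·0+(1-q)·5 ⇒ q(6) = (1-q)(2) ⇒ q = 1/4
P2 indiff ⇒ p·7+(1-p)·4 = p·5+(1-p)·8 ⇒ p(2) = (1-p)(4) ⇒ p = 2/3

p=2/3, q=1/4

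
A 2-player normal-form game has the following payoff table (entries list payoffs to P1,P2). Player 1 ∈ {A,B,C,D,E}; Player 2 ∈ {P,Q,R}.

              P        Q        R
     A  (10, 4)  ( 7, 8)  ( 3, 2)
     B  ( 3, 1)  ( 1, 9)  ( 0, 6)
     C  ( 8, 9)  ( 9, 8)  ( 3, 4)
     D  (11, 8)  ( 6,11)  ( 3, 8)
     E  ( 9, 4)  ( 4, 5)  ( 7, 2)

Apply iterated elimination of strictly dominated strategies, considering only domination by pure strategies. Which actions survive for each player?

P1 drop B (A beats it: P:10>3 Q:7>1 R:3>0)
P2 drop R (Q beats it: A:8>2 C:8>4 D:11>8 E:5>2)
P1 drop E (A beats it: P:10>9 Q:7>4)
P1→{A,C,D} P2→{P,Q}

Survivors P1:{A,C,D} P2:{P,Q}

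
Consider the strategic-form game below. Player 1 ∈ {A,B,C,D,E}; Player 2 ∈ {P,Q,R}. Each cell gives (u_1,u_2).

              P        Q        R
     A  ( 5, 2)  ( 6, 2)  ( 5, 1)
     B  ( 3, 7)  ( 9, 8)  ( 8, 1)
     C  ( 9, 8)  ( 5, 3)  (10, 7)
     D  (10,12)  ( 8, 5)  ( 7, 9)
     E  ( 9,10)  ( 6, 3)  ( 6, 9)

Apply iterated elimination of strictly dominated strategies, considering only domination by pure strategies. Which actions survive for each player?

Remaining: P1:{B,D} P2:{P,Q}

P1 drop A (D beats it: P:10>5 Q:8>6 R:7>5)
P1 drop E (D beats it: P:10>9 Q:8>6 R:7>6)
P2 drop R (P beats it: B:7>1 C:8>7 D:12>9)
P1 drop C (D beats it: P:10>9 Q:8>5)
P1→{B,D} P2→{P,Q}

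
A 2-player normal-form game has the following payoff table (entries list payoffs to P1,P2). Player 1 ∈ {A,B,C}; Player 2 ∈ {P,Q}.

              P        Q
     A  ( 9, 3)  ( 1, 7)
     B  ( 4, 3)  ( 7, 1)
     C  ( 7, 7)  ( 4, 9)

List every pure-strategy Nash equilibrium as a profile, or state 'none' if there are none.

(A,P): not NE [P2→Q gives 7>3]
(A,Q): not NE [P1→B gives 7>1]
(B,P): not NE [P1→A gives 9>4]
(B,Q): not NE [P2→P gives 3>1]
(C,P): not NE [P1→A gives 9>7; P2→Q gives 9>7]
(C,Q): not NE [P1→B gives 7>4]

PSNE: ∅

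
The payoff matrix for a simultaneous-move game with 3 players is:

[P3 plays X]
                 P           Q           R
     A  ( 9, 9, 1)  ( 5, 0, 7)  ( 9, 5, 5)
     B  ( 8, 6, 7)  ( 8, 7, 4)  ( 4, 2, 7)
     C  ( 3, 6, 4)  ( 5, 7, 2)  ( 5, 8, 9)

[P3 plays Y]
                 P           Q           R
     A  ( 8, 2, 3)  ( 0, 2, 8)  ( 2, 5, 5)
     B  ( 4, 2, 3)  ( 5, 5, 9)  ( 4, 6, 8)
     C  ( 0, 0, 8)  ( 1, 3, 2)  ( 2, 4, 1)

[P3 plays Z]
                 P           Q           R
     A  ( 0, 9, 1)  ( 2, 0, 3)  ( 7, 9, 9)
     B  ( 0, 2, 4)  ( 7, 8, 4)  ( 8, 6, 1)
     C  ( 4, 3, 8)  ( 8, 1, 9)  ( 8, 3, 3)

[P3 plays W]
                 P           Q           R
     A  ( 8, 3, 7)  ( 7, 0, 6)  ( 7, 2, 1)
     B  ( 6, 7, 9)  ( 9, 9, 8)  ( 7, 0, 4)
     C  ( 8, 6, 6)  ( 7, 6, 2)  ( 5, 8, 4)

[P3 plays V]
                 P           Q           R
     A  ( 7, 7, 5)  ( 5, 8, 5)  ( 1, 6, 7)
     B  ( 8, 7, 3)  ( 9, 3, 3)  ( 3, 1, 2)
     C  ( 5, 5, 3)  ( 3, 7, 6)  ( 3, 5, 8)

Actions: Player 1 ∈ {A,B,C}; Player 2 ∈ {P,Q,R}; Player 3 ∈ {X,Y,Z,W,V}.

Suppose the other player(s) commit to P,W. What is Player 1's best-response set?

u_1(A vs P,W) = 8
u_1(B vs P,W) = 6
u_1(C vs P,W) = 8
max payoff 8 at {A,C}

P1 best: {A,C}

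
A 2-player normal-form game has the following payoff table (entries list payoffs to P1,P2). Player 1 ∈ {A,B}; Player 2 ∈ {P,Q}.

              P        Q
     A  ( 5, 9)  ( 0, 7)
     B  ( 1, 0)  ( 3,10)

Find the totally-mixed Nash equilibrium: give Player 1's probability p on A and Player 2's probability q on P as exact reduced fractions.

P1 indiff ⇒ q·5+(1-q)·0 = q·1+(1-q)·3 ⇒ q(4) = (1-q)(3) ⇒ q = 3/7
P2 indiff ⇒ p·9+(1-p)·0 = p·7+(1-p)·10 ⇒ p(2) = (1-p)(10) ⇒ p = 5/6

P1 mixes 5/6 on A; P2 mixes 3/7 on P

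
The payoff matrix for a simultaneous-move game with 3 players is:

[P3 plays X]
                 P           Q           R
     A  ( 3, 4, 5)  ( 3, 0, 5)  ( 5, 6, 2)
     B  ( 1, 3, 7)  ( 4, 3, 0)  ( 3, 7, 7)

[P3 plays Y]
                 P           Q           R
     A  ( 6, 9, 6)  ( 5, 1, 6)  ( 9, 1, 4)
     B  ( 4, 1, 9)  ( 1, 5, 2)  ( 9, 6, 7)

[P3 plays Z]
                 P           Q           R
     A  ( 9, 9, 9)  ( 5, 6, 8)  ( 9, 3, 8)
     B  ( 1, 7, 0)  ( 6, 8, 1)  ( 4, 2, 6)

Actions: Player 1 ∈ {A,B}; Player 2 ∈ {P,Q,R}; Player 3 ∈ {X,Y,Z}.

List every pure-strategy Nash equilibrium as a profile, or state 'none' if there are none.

(A,P,X): not NE [P2→R gives 6>4; P3→Z gives 9>5]
(A,P,Y): not NE [P3→Z gives 9>6]
(A,P,Z): NE
(A,Q,X): not NE [P1→B gives 4>3; P2→R gives 6>0; P3→Z gives 8>5]
(A,Q,Y): not NE [P2→P gives 9>1; P3→Z gives 8>6]
(A,Q,Z): not NE [P1→B gives 6>5; P2→P gives 9>6]
(A,R,X): not NE [P3→Z gives 8>2]
(A,R,Y): not NE [P2→P gives 9>1; P3→Z gives 8>4]
(A,R,Z): not NE [P2→P gives 9>3]
(B,P,X): not NE [P1→A gives 3>1; P2→R gives 7>3; P3→Y gives 9>7]
(B,P,Y): not NE [P1→A gives 6>4; P2→R gives 6>1]
(B,P,Z): not NE [P1→A gives 9>1; P2→Q gives 8>7; P3→Y gives 9>0]
(B,Q,X): not NE [P2→R gives 7>3; P3→Y gives 2>0]
(B,Q,Y): not NE [P1→A gives 5>1; P2→R gives 6>5]
(B,Q,Z): not NE [P3→Y gives 2>1]
(B,R,X): not NE [P1→A gives 5>3]
(B,R,Y): NE
(B,R,Z): not NE [P1→A gives 9>4; P2→Q gives 8>2; P3→Y gives 7>6]

PSNE = {(A,P,Z), (B,R,Y)}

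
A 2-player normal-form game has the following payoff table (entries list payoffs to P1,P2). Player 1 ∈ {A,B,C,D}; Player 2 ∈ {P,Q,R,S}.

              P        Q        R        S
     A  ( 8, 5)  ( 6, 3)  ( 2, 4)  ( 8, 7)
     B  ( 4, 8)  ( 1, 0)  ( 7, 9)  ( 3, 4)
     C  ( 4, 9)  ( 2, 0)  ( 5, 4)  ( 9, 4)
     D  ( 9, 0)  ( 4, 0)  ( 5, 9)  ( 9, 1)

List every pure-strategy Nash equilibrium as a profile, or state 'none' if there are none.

Nash profiles: (B,R)

(A,P): not NE [P1→D gives 9>8; P2→S gives 7>5]
(A,Q): not NE [P2→S gives 7>3]
(A,R): not NE [P1→B gives 7>2; P2→S gives 7>4]
(A,S): not NE [P1→D gives 9>8]
(B,P): not NE [P1→D gives 9>4; P2→R gives 9>8]
(B,Q): not NE [P1→A gives 6>1; P2→R gives 9>0]
(B,R): NE
(B,S): not NE [P1→D gives 9>3; P2→R gives 9>4]
(C,P): not NE [P1→D gives 9>4]
(C,Q): not NE [P1→A gives 6>2; P2→P gives 9>0]
(C,R): not NE [P1→B gives 7>5; P2→P gives 9>4]
(C,S): not NE [P2→P gives 9>4]
(D,P): not NE [P2→R gives 9>0]
(D,Q): not NE [P1→A gives 6>4; P2→R gives 9>0]
(D,R): not NE [P1→B gives 7>5]
(D,S): not NE [P2→R gives 9>1]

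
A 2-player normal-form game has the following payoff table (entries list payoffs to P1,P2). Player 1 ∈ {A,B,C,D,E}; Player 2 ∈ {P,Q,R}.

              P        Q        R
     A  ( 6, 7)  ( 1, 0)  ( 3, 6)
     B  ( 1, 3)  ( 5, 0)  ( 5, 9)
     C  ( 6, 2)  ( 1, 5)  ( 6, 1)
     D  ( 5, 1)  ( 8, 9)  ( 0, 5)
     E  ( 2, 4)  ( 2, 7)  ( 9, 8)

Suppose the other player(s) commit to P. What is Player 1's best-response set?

BR_1 = {A,C}

u_1(A vs P) = 6
u_1(B vs P) = 1
u_1(C vs P) = 6
u_1(D vs P) = 5
u_1(E vs P) = 2
max payoff 6 at {A,C}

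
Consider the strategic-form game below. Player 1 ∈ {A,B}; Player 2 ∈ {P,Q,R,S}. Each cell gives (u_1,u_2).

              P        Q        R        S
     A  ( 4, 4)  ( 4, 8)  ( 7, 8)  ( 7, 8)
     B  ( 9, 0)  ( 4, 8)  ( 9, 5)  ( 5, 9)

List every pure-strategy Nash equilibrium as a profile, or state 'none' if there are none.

PSNE = {(A,Q), (A,S)}

(A,P): not NE [P1→B gives 9>4; P2→S gives 8>4]
(A,Q): NE
(A,R): not NE [P1→B gives 9>7]
(A,S): NE
(B,P): not NE [P2→S gives 9>0]
(B,Q): not NE [P2→S gives 9>8]
(B,R): not NE [P2→S gives 9>5]
(B,S): not NE [P1→A gives 7>5]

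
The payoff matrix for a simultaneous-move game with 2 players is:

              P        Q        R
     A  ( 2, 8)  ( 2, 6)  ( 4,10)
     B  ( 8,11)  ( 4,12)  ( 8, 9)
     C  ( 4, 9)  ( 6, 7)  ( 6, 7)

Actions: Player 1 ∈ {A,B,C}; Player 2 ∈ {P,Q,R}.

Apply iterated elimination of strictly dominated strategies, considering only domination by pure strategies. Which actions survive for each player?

Survivors P1:{B,C} P2:{P,Q}

P1 drop A (B beats it: P:8>2 Q:4>2 R:8>4)
P2 drop R (P beats it: B:11>9 C:9>7)
P1→{B,C} P2→{P,Q}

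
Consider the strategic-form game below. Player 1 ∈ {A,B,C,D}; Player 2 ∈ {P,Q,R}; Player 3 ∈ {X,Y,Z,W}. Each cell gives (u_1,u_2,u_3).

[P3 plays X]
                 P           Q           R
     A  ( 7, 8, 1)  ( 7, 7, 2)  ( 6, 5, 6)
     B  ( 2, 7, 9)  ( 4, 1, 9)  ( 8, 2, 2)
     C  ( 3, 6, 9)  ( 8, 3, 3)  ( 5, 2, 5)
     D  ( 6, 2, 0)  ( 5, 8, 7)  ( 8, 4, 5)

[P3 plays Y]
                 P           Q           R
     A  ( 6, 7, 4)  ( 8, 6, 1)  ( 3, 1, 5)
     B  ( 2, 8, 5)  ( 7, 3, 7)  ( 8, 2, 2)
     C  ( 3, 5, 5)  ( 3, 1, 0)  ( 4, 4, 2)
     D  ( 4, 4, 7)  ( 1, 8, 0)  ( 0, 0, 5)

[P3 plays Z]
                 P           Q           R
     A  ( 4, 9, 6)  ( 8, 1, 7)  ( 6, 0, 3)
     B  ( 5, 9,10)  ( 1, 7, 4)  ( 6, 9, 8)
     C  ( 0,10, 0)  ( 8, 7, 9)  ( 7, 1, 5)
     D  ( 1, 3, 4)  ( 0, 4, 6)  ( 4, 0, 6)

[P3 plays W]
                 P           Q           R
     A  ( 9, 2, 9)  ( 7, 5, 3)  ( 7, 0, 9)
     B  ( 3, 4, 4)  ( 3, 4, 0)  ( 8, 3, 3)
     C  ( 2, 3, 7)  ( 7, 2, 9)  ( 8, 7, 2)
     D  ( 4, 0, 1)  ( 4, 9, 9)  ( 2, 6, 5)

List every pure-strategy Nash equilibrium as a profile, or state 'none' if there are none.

(A,P,X): not NE [P3→W gives 9>1]
(A,P,Y): not NE [P3→W gives 9>4]
(A,P,Z): not NE [P1→B gives 5>4; P3→W gives 9>6]
(A,P,W): not NE [P2→Q gives 5>2]
(A,Q,X): not NE [P1→C gives 8>7; P2→P gives 8>7; P3→Z gives 7>2]
(A,Q,Y): not NE [P2→P gives 7>6; P3→Z gives 7>1]
(A,Q,Z): not NE [P2→P gives 9>1]
(A,Q,W): not NE [P3→Z gives 7>3]
(A,R,X): not NE [P1→D gives 8>6; P2→P gives 8>5; P3→W gives 9>6]
(A,R,Y): not NE [P1→B gives 8>3; P2→P gives 7>1; P3→W gives 9>5]
(A,R,Z): not NE [P1→C gives 7>6; P2→P gives 9>0; P3→W gives 9>3]
(A,R,W): not NE [P1→C gives 8>7; P2→Q gives 5>0]
(B,P,X): not NE [P1→A gives 7>2; P3→Z gives 10>9]
(B,P,Y): not NE [P1→A gives 6>2; P3→Z gives 10>5]
(B,P,Z): NE
(B,P,W): not NE [P1→A gives 9>3; P3→Z gives 10>4]
(B,Q,X): not NE [P1→C gives 8>4; P2→P gives 7>1]
(B,Q,Y): not NE [P1→A gives 8>7; P2→P gives 8>3; P3→X gives 9>7]
(B,Q,Z): not NE [P1→C gives 8>1; P2→R gives 9>7; P3→X gives 9>4]
(B,Q,W): not NE [P1→C gives 7>3; P3→X gives 9>0]
(B,R,X): not NE [P2→P gives 7>2; P3→Z gives 8>2]
(B,R,Y): not NE [P2→P gives 8>2; P3→Z gives 8>2]
(B,R,Z): not NE [P1→C gives 7>6]
(B,R,W): not NE [P2→Q gives 4>3; P3→Z gives 8>3]
(C,P,X): not NE [P1→A gives 7>3]
(C,P,Y): not NE [P1→A gives 6>3; P3→X gives 9>5]
(C,P,Z): not NE [P1→B gives 5>0; P3→X gives 9>0]
(C,P,W): not NE [P1→A gives 9>2; P2→R gives 7>3; P3→X gives 9>7]
(C,Q,X): not NE [P2→P gives 6>3; P3→W gives 9>3]
(C,Q,Y): not NE [P1→A gives 8>3; P2→P gives 5>1; P3→W gives 9>0]
(C,Q,Z): not NE [P2→P gives 10>7]
(C,Q,W): not NE [P2→R gives 7>2]
(C,R,X): not NE [P1→D gives 8>5; P2→P gives 6>2]
(C,R,Y): not NE [P1→B gives 8>4; P2→P gives 5>4; P3→Z gives 5>2]
(C,R,Z): not NE [P2→P gives 10>1]
(C,R,W): not NE [P3→Z gives 5>2]
(D,P,X): not NE [P1→A gives 7>6; P2→Q gives 8>2; P3→Y gives 7>0]
(D,P,Y): not NE [P1→A gives 6>4; P2→Q gives 8>4]
(D,P,Z): not NE [P1→B gives 5>1; P2→Q gives 4>3; P3→Y gives 7>4]
(D,P,W): not NE [P1→A gives 9>4; P2→Q gives 9>0; P3→Y gives 7>1]
(D,Q,X): not NE [P1→C gives 8>5; P3→W gives 9>7]
(D,Q,Y): not NE [P1→A gives 8>1; P3→W gives 9>0]
(D,Q,Z): not NE [P1→C gives 8>0; P3→W gives 9>6]
(D,Q,W): not NE [P1→C gives 7>4]
(D,R,X): not NE [P2→Q gives 8>4; P3→Z gives 6>5]
(D,R,Y): not NE [P1→B gives 8>0; P2→Q gives 8>0; P3→Z gives 6>5]
(D,R,Z): not NE [P1→C gives 7>4; P2→Q gives 4>0]
(D,R,W): not NE [P1→C gives 8>2; P2→Q gives 9>6; P3→Z gives 6>5]

PSNE = {(B,P,Z)}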